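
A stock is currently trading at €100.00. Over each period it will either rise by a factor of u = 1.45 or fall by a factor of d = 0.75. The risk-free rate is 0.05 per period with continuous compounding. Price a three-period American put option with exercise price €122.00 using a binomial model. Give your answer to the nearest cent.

€30.33

Risk-neutral probability p = (e^0.05 − 0.75)/(1.45 − 0.75) = 0.3013/0.7000 = 0.4304
Terminal stock prices: S_uuu = 304.9, S_uud = 157.7, S_udd = 81.56, S_ddd = 42.19
Terminal payoffs (K − S): max(-182.9, 0) = 0, max(-35.69, 0) = 0, max(40.44, 0) = 40.44, max(79.81, 0) = 79.81
Node uu (S = 210.2): continuation = e^(−0.05)·[0.4304·0.0000 + 0.5696·0.0000] = 0.0000; exercise value = 0.0000 ≤ continuation, so V_uu = 0.0000
Node ud (S = 108.8): continuation = e^(−0.05)·[0.4304·0.0000 + 0.5696·40.4375] = 21.9103; exercise value = 13.2500 ≤ continuation, so V_ud = 21.9103
Node dd (S = 56.25): continuation = e^(−0.05)·[0.4304·40.4375 + 0.5696·79.8125] = 59.8000; exercise value = 65.7500 > continuation, so V_dd = 65.7500 (exercise)
Node u (S = 145): continuation = e^(−0.05)·[0.4304·0.0000 + 0.5696·21.9103] = 11.8717; exercise value = 0.0000 ≤ continuation, so V_u = 11.8717
Node d (S = 75): continuation = e^(−0.05)·[0.4304·21.9103 + 0.5696·65.7500] = 44.5955; exercise value = 47.0000 > continuation, so V_d = 47.0000 (exercise)
Node 0 (S = 100): continuation = e^(−0.05)·[0.4304·11.8717 + 0.5696·47.0000] = 30.3264; exercise value = 22.0000 ≤ continuation, so V_0 = 30.3264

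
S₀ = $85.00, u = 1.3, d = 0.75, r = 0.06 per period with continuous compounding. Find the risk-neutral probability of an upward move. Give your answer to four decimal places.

Risk-neutral probability p = (e^0.06 − 0.75)/(1.3 − 0.75) = 0.3118/0.5500 = 0.5670

p = 0.5670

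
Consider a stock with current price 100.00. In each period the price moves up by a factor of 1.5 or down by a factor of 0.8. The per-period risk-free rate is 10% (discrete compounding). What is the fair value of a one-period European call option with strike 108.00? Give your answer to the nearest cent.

Risk-neutral probability p = (1 + 0.1 − 0.8)/(1.5 − 0.8) = 0.3000/0.7000 = 0.4286
Terminal stock prices: S_u = 150, S_d = 80
Terminal payoffs (S − K): max(42, 0) = 42, max(-28, 0) = 0
Node 0 (S = 100): V_0 = 1/1.1·[0.4286·42.0000 + 0.5714·0.0000] = 16.3636

16.36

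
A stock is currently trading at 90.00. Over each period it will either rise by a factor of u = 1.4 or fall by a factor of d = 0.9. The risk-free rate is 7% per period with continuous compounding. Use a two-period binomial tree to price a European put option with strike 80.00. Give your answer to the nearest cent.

2.65

Risk-neutral probability p = (e^0.07 − 0.9)/(1.4 − 0.9) = 0.1725/0.5000 = 0.3450
Terminal stock prices: S_uu = 176.4, S_ud = 113.4, S_dd = 72.9
Terminal payoffs (K − S): max(-96.4, 0) = 0, max(-33.4, 0) = 0, max(7.1, 0) = 7.1
Node u (S = 126): V_u = e^(−0.07)·[0.3450·0.0000 + 0.6550·0.0000] = 0.0000
Node d (S = 81): V_d = e^(−0.07)·[0.3450·0.0000 + 0.6550·7.1000] = 4.3360
Node 0 (S = 90): V_0 = e^(−0.07)·[0.3450·0.0000 + 0.6550·4.3360] = 2.6480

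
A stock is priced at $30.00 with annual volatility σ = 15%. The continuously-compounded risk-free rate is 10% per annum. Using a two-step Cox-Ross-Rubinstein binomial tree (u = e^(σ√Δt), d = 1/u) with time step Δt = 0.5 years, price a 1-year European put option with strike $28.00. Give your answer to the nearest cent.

CRR parameters: u = e^(σ√Δt) = e^(0.15·√0.5) = 1.1119, d = 1/u = 0.8994
Per-period rate: rΔt = 0.1·0.5 = 0.05, so R = e^0.05 = 1.0513
Risk-neutral probability p = (e^0.05 − 0.8994)/(1.1119 − 0.8994) = 0.1519/0.2125 = 0.7148
Terminal stock prices: S_uu = 37.09, S_ud = 30, S_dd = 24.27
Terminal payoffs (K − S): max(-9.089, 0) = 0, max(-2, 0) = 0, max(3.734, 0) = 3.734
Node u (S = 33.36): V_u = e^(−0.05)·[0.7148·0.0000 + 0.2852·0.0000] = 0.0000
Node d (S = 26.98): V_d = e^(−0.05)·[0.7148·0.0000 + 0.2852·3.7343] = 1.0132
Node 0 (S = 30): V_0 = e^(−0.05)·[0.7148·0.0000 + 0.2852·1.0132] = 0.2749

$0.27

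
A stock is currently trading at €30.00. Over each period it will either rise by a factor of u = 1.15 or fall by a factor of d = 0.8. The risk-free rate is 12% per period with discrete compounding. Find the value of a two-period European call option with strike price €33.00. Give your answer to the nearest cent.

Risk-neutral probability p = (1 + 0.12 − 0.8)/(1.15 − 0.8) = 0.3200/0.3500 = 0.9143
Terminal stock prices: S_uu = 39.67, S_ud = 27.6, S_dd = 19.2
Terminal payoffs (S − K): max(6.675, 0) = 6.675, max(-5.4, 0) = 0, max(-13.8, 0) = 0
Node u (S = 34.5): V_u = 1/1.12·[0.9143·6.6750 + 0.0857·0.0000] = 5.4490
Node d (S = 24): V_d = 1/1.12·[0.9143·0.0000 + 0.0857·0.0000] = 0.0000
Node 0 (S = 30): V_0 = 1/1.12·[0.9143·5.4490 + 0.0857·0.0000] = 4.4481

€4.45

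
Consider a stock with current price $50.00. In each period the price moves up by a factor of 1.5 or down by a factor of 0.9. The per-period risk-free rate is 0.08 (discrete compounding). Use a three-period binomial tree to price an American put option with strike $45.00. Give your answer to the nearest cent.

Risk-neutral probability p = (1 + 0.08 − 0.9)/(1.5 − 0.9) = 0.1800/0.6000 = 0.3000
Terminal stock prices: S_uuu = 168.8, S_uud = 101.2, S_udd = 60.75, S_ddd = 36.45
Terminal payoffs (K − S): max(-123.8, 0) = 0, max(-56.25, 0) = 0, max(-15.75, 0) = 0, max(8.55, 0) = 8.55
Node uu (S = 112.5): continuation = 1/1.08·[0.3000·0.0000 + 0.7000·0.0000] = 0.0000; exercise value = 0.0000 ≤ continuation, so V_uu = 0.0000
Node ud (S = 67.5): continuation = 1/1.08·[0.3000·0.0000 + 0.7000·0.0000] = 0.0000; exercise value = 0.0000 ≤ continuation, so V_ud = 0.0000
Node dd (S = 40.5): continuation = 1/1.08·[0.3000·0.0000 + 0.7000·8.5500] = 5.5417; exercise value = 4.5000 ≤ continuation, so V_dd = 5.5417
Node u (S = 75): continuation = 1/1.08·[0.3000·0.0000 + 0.7000·0.0000] = 0.0000; exercise value = 0.0000 ≤ continuation, so V_u = 0.0000
Node d (S = 45): continuation = 1/1.08·[0.3000·0.0000 + 0.7000·5.5417] = 3.5918; exercise value = 0.0000 ≤ continuation, so V_d = 3.5918
Node 0 (S = 50): continuation = 1/1.08·[0.3000·0.0000 + 0.7000·3.5918] = 2.3280; exercise value = 0.0000 ≤ continuation, so V_0 = 2.3280

$2.33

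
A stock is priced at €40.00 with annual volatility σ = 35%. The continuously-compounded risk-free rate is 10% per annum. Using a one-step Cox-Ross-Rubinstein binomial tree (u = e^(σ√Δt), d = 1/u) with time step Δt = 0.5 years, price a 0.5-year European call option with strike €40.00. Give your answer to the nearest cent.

€5.78

CRR parameters: u = e^(σ√Δt) = e^(0.35·√0.5) = 1.2808, d = 1/u = 0.7808
Per-period rate: rΔt = 0.1·0.5 = 0.05, so R = e^0.05 = 1.0513
Risk-neutral probability p = (e^0.05 − 0.7808)/(1.2808 − 0.7808) = 0.2705/0.5000 = 0.5410
Terminal stock prices: S_u = 51.23, S_d = 31.23
Terminal payoffs (S − K): max(11.23, 0) = 11.23, max(-8.77, 0) = 0
Node 0 (S = 40): V_0 = e^(−0.05)·[0.5410·11.2321 + 0.4590·0.0000] = 5.7800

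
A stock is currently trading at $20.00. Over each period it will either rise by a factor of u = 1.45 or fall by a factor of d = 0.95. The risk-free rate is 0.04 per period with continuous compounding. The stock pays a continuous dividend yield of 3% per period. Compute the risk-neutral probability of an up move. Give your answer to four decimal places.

p = 0.1201

Per-period risk-free factor R = e^0.04 = 1.0408; dividend-adjusted growth = e^(0.04−0.03) = 1.0101.
Risk-neutral probability p = (1.0101 − 0.95)/(1.45 − 0.95) = 0.0601/0.5000 = 0.1201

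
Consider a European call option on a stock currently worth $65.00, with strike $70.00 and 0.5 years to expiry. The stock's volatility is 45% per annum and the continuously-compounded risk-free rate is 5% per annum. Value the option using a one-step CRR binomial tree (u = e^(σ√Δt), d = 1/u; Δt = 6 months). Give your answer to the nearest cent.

$8.69

CRR parameters: u = e^(σ√Δt) = e^(0.45·√0.5) = 1.3746, d = 1/u = 0.7275
Per-period rate: rΔt = 0.05·0.5 = 0.025, so R = e^0.025 = 1.0253
Risk-neutral probability p = (e^0.025 − 0.7275)/(1.3746 − 0.7275) = 0.2979/0.6472 = 0.4602
Terminal stock prices: S_u = 89.35, S_d = 47.28
Terminal payoffs (S − K): max(19.35, 0) = 19.35, max(-22.72, 0) = 0
Node 0 (S = 65): V_0 = e^(−0.025)·[0.4602·19.3522 + 0.5398·0.0000] = 8.6865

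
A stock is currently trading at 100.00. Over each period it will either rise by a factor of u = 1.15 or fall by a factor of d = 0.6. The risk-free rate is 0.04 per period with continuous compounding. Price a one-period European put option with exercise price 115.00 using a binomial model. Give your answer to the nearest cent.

Risk-neutral probability p = (e^0.04 − 0.6)/(1.15 − 0.6) = 0.4408/0.5500 = 0.8015
Terminal stock prices: S_u = 115, S_d = 60
Terminal payoffs (K − S): max(0, 0) = 0, max(55, 0) = 55
Node 0 (S = 100): V_0 = e^(−0.04)·[0.8015·0.0000 + 0.1985·55.0000] = 10.4908

10.49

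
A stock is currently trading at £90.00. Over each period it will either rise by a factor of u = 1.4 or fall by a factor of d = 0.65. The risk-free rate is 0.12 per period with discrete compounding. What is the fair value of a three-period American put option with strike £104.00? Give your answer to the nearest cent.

Risk-neutral probability p = (1 + 0.12 − 0.65)/(1.4 − 0.65) = 0.4700/0.7500 = 0.6267
Terminal stock prices: S_uuu = 247, S_uud = 114.7, S_udd = 53.23, S_ddd = 24.72
Terminal payoffs (K − S): max(-143, 0) = 0, max(-10.66, 0) = 0, max(50.77, 0) = 50.77, max(79.28, 0) = 79.28
Node uu (S = 176.4): continuation = 1/1.12·[0.6267·0.0000 + 0.3733·0.0000] = 0.0000; exercise value = 0.0000 ≤ continuation, so V_uu = 0.0000
Node ud (S = 81.9): continuation = 1/1.12·[0.6267·0.0000 + 0.3733·50.7650] = 16.9217; exercise value = 22.1000 > continuation, so V_ud = 22.1000 (exercise)
Node dd (S = 38.03): continuation = 1/1.12·[0.6267·50.7650 + 0.3733·79.2837] = 54.8321; exercise value = 65.9750 > continuation, so V_dd = 65.9750 (exercise)
Node u (S = 126): continuation = 1/1.12·[0.6267·0.0000 + 0.3733·22.1000] = 7.3667; exercise value = 0.0000 ≤ continuation, so V_u = 7.3667
Node d (S = 58.5): continuation = 1/1.12·[0.6267·22.1000 + 0.3733·65.9750] = 34.3571; exercise value = 45.5000 > continuation, so V_d = 45.5000 (exercise)
Node 0 (S = 90): continuation = 1/1.12·[0.6267·7.3667 + 0.3733·45.5000] = 19.2885; exercise value = 14.0000 ≤ continuation, so V_0 = 19.2885

£19.29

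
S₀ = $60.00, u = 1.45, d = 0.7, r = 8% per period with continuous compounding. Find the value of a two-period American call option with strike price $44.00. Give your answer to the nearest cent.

Risk-neutral probability p = (e^0.08 − 0.7)/(1.45 − 0.7) = 0.3833/0.7500 = 0.5110
Terminal stock prices: S_uu = 126.2, S_ud = 60.9, S_dd = 29.4
Terminal payoffs (S − K): max(82.15, 0) = 82.15, max(16.9, 0) = 16.9, max(-14.6, 0) = 0
Node u (S = 87): continuation = e^(−0.08)·[0.5110·82.1500 + 0.4890·16.9000] = 46.3829; exercise value = 43.0000 ≤ continuation, so V_u = 46.3829
Node d (S = 42): continuation = e^(−0.08)·[0.5110·16.9000 + 0.4890·0.0000] = 7.9727; exercise value = 0.0000 ≤ continuation, so V_d = 7.9727
Node 0 (S = 60): continuation = e^(−0.08)·[0.5110·46.3829 + 0.4890·7.9727] = 25.4800; exercise value = 16.0000 ≤ continuation, so V_0 = 25.4800

$25.48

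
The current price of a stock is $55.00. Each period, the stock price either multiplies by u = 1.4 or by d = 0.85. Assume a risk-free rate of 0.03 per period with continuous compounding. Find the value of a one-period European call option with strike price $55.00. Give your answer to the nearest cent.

Risk-neutral probability p = (e^0.03 − 0.85)/(1.4 − 0.85) = 0.1805/0.5500 = 0.3281
Terminal stock prices: S_u = 77, S_d = 46.75
Terminal payoffs (S − K): max(22, 0) = 22, max(-8.25, 0) = 0
Node 0 (S = 55): V_0 = e^(−0.03)·[0.3281·22.0000 + 0.6719·0.0000] = 7.0049

$7.00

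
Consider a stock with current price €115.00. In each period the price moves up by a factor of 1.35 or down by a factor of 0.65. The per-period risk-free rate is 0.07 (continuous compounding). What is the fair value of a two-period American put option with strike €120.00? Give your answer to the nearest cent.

Risk-neutral probability p = (e^0.07 − 0.65)/(1.35 − 0.65) = 0.4225/0.7000 = 0.6036
Terminal stock prices: S_uu = 209.6, S_ud = 100.9, S_dd = 48.59
Terminal payoffs (K − S): max(-89.59, 0) = 0, max(19.09, 0) = 19.09, max(71.41, 0) = 71.41
Node u (S = 155.2): continuation = e^(−0.07)·[0.6036·0.0000 + 0.3964·19.0875] = 7.0551; exercise value = 0.0000 ≤ continuation, so V_u = 7.0551
Node d (S = 74.75): continuation = e^(−0.07)·[0.6036·19.0875 + 0.3964·71.4125] = 37.1373; exercise value = 45.2500 > continuation, so V_d = 45.2500 (exercise)
Node 0 (S = 115): continuation = e^(−0.07)·[0.6036·7.0551 + 0.3964·45.2500] = 20.6956; exercise value = 5.0000 ≤ continuation, so V_0 = 20.6956

€20.70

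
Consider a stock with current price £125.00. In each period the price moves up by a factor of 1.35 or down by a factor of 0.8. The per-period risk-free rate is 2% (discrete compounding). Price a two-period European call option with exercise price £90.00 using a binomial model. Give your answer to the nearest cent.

£41.96

Risk-neutral probability p = (1 + 0.02 − 0.8)/(1.35 − 0.8) = 0.2200/0.5500 = 0.4000
Terminal stock prices: S_uu = 227.8, S_ud = 135, S_dd = 80
Terminal payoffs (S − K): max(137.8, 0) = 137.8, max(45, 0) = 45, max(-10, 0) = 0
Node u (S = 168.8): V_u = 1/1.02·[0.4000·137.8125 + 0.6000·45.0000] = 80.5147
Node d (S = 100): V_d = 1/1.02·[0.4000·45.0000 + 0.6000·0.0000] = 17.6471
Node 0 (S = 125): V_0 = 1/1.02·[0.4000·80.5147 + 0.6000·17.6471] = 41.9550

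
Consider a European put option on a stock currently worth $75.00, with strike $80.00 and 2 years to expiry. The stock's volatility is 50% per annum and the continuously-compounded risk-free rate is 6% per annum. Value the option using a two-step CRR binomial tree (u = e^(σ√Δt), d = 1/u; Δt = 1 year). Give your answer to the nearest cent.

$16.92

CRR parameters: u = e^(σ√Δt) = e^(0.5·√1) = 1.6487, d = 1/u = 0.6065
Per-period rate: rΔt = 0.06·1 = 0.06, so R = e^0.06 = 1.0618
Risk-neutral probability p = (e^0.06 − 0.6065)/(1.6487 − 0.6065) = 0.4553/1.0422 = 0.4369
Terminal stock prices: S_uu = 203.9, S_ud = 75, S_dd = 27.59
Terminal payoffs (K − S): max(-123.9, 0) = 0, max(5, 0) = 5, max(52.41, 0) = 52.41
Node u (S = 123.7): V_u = e^(−0.06)·[0.4369·0.0000 + 0.5631·5.0000] = 2.6517
Node d (S = 45.49): V_d = e^(−0.06)·[0.4369·5.0000 + 0.5631·52.4090] = 29.8514
Node 0 (S = 75): V_0 = e^(−0.06)·[0.4369·2.6517 + 0.5631·29.8514] = 16.9221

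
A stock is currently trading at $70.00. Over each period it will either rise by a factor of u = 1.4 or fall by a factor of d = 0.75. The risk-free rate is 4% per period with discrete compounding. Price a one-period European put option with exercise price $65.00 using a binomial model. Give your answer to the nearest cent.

$6.66

Risk-neutral probability p = (1 + 0.04 − 0.75)/(1.4 − 0.75) = 0.2900/0.6500 = 0.4462
Terminal stock prices: S_u = 98, S_d = 52.5
Terminal payoffs (K − S): max(-33, 0) = 0, max(12.5, 0) = 12.5
Node 0 (S = 70): V_0 = 1/1.04·[0.4462·0.0000 + 0.5538·12.5000] = 6.6568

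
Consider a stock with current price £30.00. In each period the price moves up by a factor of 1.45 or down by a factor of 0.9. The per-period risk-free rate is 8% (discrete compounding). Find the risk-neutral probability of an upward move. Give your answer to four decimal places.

p = 0.3273

Risk-neutral probability p = (1 + 0.08 − 0.9)/(1.45 − 0.9) = 0.1800/0.5500 = 0.3273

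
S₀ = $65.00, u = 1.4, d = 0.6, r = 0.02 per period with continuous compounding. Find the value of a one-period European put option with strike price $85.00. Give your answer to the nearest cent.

Risk-neutral probability p = (e^0.02 − 0.6)/(1.4 − 0.6) = 0.4202/0.8000 = 0.5253
Terminal stock prices: S_u = 91, S_d = 39
Terminal payoffs (K − S): max(-6, 0) = 0, max(46, 0) = 46
Node 0 (S = 65): V_0 = e^(−0.02)·[0.5253·0.0000 + 0.4747·46.0000] = 21.4060

$21.41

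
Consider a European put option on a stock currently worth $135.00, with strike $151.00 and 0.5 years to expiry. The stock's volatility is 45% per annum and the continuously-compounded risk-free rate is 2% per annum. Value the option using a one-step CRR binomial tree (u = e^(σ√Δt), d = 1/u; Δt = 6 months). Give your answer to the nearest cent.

$29.45

CRR parameters: u = e^(σ√Δt) = e^(0.45·√0.5) = 1.3746, d = 1/u = 0.7275
Per-period rate: rΔt = 0.02·0.5 = 0.01, so R = e^0.01 = 1.0101
Risk-neutral probability p = (e^0.01 − 0.7275)/(1.3746 − 0.7275) = 0.2826/0.6472 = 0.4366
Terminal stock prices: S_u = 185.6, S_d = 98.21
Terminal payoffs (K − S): max(-34.58, 0) = 0, max(52.79, 0) = 52.79
Node 0 (S = 135): V_0 = e^(−0.01)·[0.4366·0.0000 + 0.5634·52.7931] = 29.4454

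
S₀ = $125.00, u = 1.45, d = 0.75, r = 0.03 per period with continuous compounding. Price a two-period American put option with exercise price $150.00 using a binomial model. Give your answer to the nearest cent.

$35.90

Risk-neutral probability p = (e^0.03 − 0.75)/(1.45 − 0.75) = 0.2805/0.7000 = 0.4006
Terminal stock prices: S_uu = 262.8, S_ud = 135.9, S_dd = 70.31
Terminal payoffs (K − S): max(-112.8, 0) = 0, max(14.06, 0) = 14.06, max(79.69, 0) = 79.69
Node u (S = 181.2): continuation = e^(−0.03)·[0.4006·0.0000 + 0.5994·14.0625] = 8.1793; exercise value = 0.0000 ≤ continuation, so V_u = 8.1793
Node d (S = 93.75): continuation = e^(−0.03)·[0.4006·14.0625 + 0.5994·79.6875] = 51.8168; exercise value = 56.2500 > continuation, so V_d = 56.2500 (exercise)
Node 0 (S = 125): continuation = e^(−0.03)·[0.4006·8.1793 + 0.5994·56.2500] = 35.8973; exercise value = 25.0000 ≤ continuation, so V_0 = 35.8973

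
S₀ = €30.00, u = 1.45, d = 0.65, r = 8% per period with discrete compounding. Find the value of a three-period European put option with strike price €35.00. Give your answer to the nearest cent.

Risk-neutral probability p = (1 + 0.08 − 0.65)/(1.45 − 0.65) = 0.4300/0.8000 = 0.5375
Terminal stock prices: S_uuu = 91.46, S_uud = 41, S_udd = 18.38, S_ddd = 8.239
Terminal payoffs (K − S): max(-56.46, 0) = 0, max(-5.999, 0) = 0, max(16.62, 0) = 16.62, max(26.76, 0) = 26.76
Node uu (S = 63.08): V_uu = 1/1.08·[0.5375·0.0000 + 0.4625·0.0000] = 0.0000
Node ud (S = 28.28): V_ud = 1/1.08·[0.5375·0.0000 + 0.4625·16.6212] = 7.1179
Node dd (S = 12.68): V_dd = 1/1.08·[0.5375·16.6212 + 0.4625·26.7613] = 19.7324
Node u (S = 43.5): V_u = 1/1.08·[0.5375·0.0000 + 0.4625·7.1179] = 3.0482
Node d (S = 19.5): V_d = 1/1.08·[0.5375·7.1179 + 0.4625·19.7324] = 11.9927
Node 0 (S = 30): V_0 = 1/1.08·[0.5375·3.0482 + 0.4625·11.9927] = 6.6528

€6.65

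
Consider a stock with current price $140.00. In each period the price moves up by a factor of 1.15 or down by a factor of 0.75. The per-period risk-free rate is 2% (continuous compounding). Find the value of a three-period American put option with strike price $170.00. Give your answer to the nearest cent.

$35.39

Risk-neutral probability p = (e^0.02 − 0.75)/(1.15 − 0.75) = 0.2702/0.4000 = 0.6755
Terminal stock prices: S_uuu = 212.9, S_uud = 138.9, S_udd = 90.56, S_ddd = 59.06
Terminal payoffs (K − S): max(-42.92, 0) = 0, max(31.14, 0) = 31.14, max(79.44, 0) = 79.44, max(110.9, 0) = 110.9
Node uu (S = 185.1): continuation = e^(−0.02)·[0.6755·0.0000 + 0.3245·31.1375] = 9.9039; exercise value = 0.0000 ≤ continuation, so V_uu = 9.9039
Node ud (S = 120.8): continuation = e^(−0.02)·[0.6755·31.1375 + 0.3245·79.4375] = 45.8838; exercise value = 49.2500 > continuation, so V_ud = 49.2500 (exercise)
Node dd (S = 78.75): continuation = e^(−0.02)·[0.6755·79.4375 + 0.3245·110.9375] = 87.8838; exercise value = 91.2500 > continuation, so V_dd = 91.2500 (exercise)
Node u (S = 161): continuation = e^(−0.02)·[0.6755·9.9039 + 0.3245·49.2500] = 22.2227; exercise value = 9.0000 ≤ continuation, so V_u = 22.2227
Node d (S = 105): continuation = e^(−0.02)·[0.6755·49.2500 + 0.3245·91.2500] = 61.6338; exercise value = 65.0000 > continuation, so V_d = 65.0000 (exercise)
Node 0 (S = 140): continuation = e^(−0.02)·[0.6755·22.2227 + 0.3245·65.0000] = 35.3889; exercise value = 30.0000 ≤ continuation, so V_0 = 35.3889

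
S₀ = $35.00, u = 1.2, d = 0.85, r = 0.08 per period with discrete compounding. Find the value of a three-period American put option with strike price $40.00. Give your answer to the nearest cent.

Risk-neutral probability p = (1 + 0.08 − 0.85)/(1.2 − 0.85) = 0.2300/0.3500 = 0.6571
Terminal stock prices: S_uuu = 60.48, S_uud = 42.84, S_udd = 30.34, S_ddd = 21.49
Terminal payoffs (K − S): max(-20.48, 0) = 0, max(-2.84, 0) = 0, max(9.655, 0) = 9.655, max(18.51, 0) = 18.51
Node uu (S = 50.4): continuation = 1/1.08·[0.6571·0.0000 + 0.3429·0.0000] = 0.0000; exercise value = 0.0000 ≤ continuation, so V_uu = 0.0000
Node ud (S = 35.7): continuation = 1/1.08·[0.6571·0.0000 + 0.3429·9.6550] = 3.0651; exercise value = 4.3000 > continuation, so V_ud = 4.3000 (exercise)
Node dd (S = 25.29): continuation = 1/1.08·[0.6571·9.6550 + 0.3429·18.5056] = 11.7495; exercise value = 14.7125 > continuation, so V_dd = 14.7125 (exercise)
Node u (S = 42): continuation = 1/1.08·[0.6571·0.0000 + 0.3429·4.3000] = 1.3651; exercise value = 0.0000 ≤ continuation, so V_u = 1.3651
Node d (S = 29.75): continuation = 1/1.08·[0.6571·4.3000 + 0.3429·14.7125] = 7.2870; exercise value = 10.2500 > continuation, so V_d = 10.2500 (exercise)
Node 0 (S = 35): continuation = 1/1.08·[0.6571·1.3651 + 0.3429·10.2500] = 4.0846; exercise value = 5.0000 > continuation, so V_0 = 5.0000 (exercise)

$5.00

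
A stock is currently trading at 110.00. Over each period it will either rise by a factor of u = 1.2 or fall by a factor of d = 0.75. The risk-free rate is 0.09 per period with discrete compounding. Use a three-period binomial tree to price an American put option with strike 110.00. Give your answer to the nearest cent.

7.88

Risk-neutral probability p = (1 + 0.09 − 0.75)/(1.2 − 0.75) = 0.3400/0.4500 = 0.7556
Terminal stock prices: S_uuu = 190.1, S_uud = 118.8, S_udd = 74.25, S_ddd = 46.41
Terminal payoffs (K − S): max(-80.08, 0) = 0, max(-8.8, 0) = 0, max(35.75, 0) = 35.75, max(63.59, 0) = 63.59
Node uu (S = 158.4): continuation = 1/1.09·[0.7556·0.0000 + 0.2444·0.0000] = 0.0000; exercise value = 0.0000 ≤ continuation, so V_uu = 0.0000
Node ud (S = 99): continuation = 1/1.09·[0.7556·0.0000 + 0.2444·35.7500] = 8.0173; exercise value = 11.0000 > continuation, so V_ud = 11.0000 (exercise)
Node dd (S = 61.88): continuation = 1/1.09·[0.7556·35.7500 + 0.2444·63.5938] = 39.0424; exercise value = 48.1250 > continuation, so V_dd = 48.1250 (exercise)
Node u (S = 132): continuation = 1/1.09·[0.7556·0.0000 + 0.2444·11.0000] = 2.4669; exercise value = 0.0000 ≤ continuation, so V_u = 2.4669
Node d (S = 82.5): continuation = 1/1.09·[0.7556·11.0000 + 0.2444·48.1250] = 18.4174; exercise value = 27.5000 > continuation, so V_d = 27.5000 (exercise)
Node 0 (S = 110): continuation = 1/1.09·[0.7556·2.4669 + 0.2444·27.5000] = 7.8771; exercise value = 0.0000 ≤ continuation, so V_0 = 7.8771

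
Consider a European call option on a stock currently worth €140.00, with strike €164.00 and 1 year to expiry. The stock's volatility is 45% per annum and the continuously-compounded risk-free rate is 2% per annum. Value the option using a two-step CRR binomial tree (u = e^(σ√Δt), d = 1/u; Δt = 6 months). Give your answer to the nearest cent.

CRR parameters: u = e^(σ√Δt) = e^(0.45·√0.5) = 1.3746, d = 1/u = 0.7275
Per-period rate: rΔt = 0.02·0.5 = 0.01, so R = e^0.01 = 1.0101
Risk-neutral probability p = (e^0.01 − 0.7275)/(1.3746 − 0.7275) = 0.2826/0.6472 = 0.4366
Terminal stock prices: S_uu = 264.6, S_ud = 140, S_dd = 74.09
Terminal payoffs (S − K): max(100.6, 0) = 100.6, max(-24, 0) = 0, max(-89.91, 0) = 0
Node u (S = 192.5): V_u = e^(−0.01)·[0.4366·100.5522 + 0.5634·0.0000] = 43.4686
Node d (S = 101.8): V_d = e^(−0.01)·[0.4366·0.0000 + 0.5634·0.0000] = 0.0000
Node 0 (S = 140): V_0 = e^(−0.01)·[0.4366·43.4686 + 0.5634·0.0000] = 18.7915

€18.79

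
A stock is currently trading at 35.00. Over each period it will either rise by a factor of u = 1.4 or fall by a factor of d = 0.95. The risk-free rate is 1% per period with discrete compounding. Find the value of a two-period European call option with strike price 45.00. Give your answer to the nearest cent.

Risk-neutral probability p = (1 + 0.01 − 0.95)/(1.4 − 0.95) = 0.0600/0.4500 = 0.1333
Terminal stock prices: S_uu = 68.6, S_ud = 46.55, S_dd = 31.59
Terminal payoffs (S − K): max(23.6, 0) = 23.6, max(1.55, 0) = 1.55, max(-13.41, 0) = 0
Node u (S = 49): V_u = 1/1.01·[0.1333·23.6000 + 0.8667·1.5500] = 4.4455
Node d (S = 33.25): V_d = 1/1.01·[0.1333·1.5500 + 0.8667·0.0000] = 0.2046
Node 0 (S = 35): V_0 = 1/1.01·[0.1333·4.4455 + 0.8667·0.2046] = 0.7625

0.76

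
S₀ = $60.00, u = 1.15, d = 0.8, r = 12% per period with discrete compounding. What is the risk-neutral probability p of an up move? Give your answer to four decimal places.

Risk-neutral probability p = (1 + 0.12 − 0.8)/(1.15 − 0.8) = 0.3200/0.3500 = 0.9143

p = 0.9143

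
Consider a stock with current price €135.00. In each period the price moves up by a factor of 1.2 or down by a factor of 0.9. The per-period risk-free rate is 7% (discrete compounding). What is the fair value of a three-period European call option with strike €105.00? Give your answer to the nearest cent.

€49.73

Risk-neutral probability p = (1 + 0.07 − 0.9)/(1.2 − 0.9) = 0.1700/0.3000 = 0.5667
Terminal stock prices: S_uuu = 233.3, S_uud = 175, S_udd = 131.2, S_ddd = 98.42
Terminal payoffs (S − K): max(128.3, 0) = 128.3, max(69.96, 0) = 69.96, max(26.22, 0) = 26.22, max(-6.585, 0) = 0
Node uu (S = 194.4): V_uu = 1/1.07·[0.5667·128.2800 + 0.4333·69.9600] = 96.2692
Node ud (S = 145.8): V_ud = 1/1.07·[0.5667·69.9600 + 0.4333·26.2200] = 47.6692
Node dd (S = 109.4): V_dd = 1/1.07·[0.5667·26.2200 + 0.4333·0.0000] = 13.8860
Node u (S = 162): V_u = 1/1.07·[0.5667·96.2692 + 0.4333·47.6692] = 70.2889
Node d (S = 121.5): V_d = 1/1.07·[0.5667·47.6692 + 0.4333·13.8860] = 30.8690
Node 0 (S = 135): V_0 = 1/1.07·[0.5667·70.2889 + 0.4333·30.8690] = 49.7261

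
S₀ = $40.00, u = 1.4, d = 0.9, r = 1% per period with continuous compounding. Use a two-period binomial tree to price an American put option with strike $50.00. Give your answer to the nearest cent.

Risk-neutral probability p = (e^0.01 − 0.9)/(1.4 − 0.9) = 0.1101/0.5000 = 0.2201
Terminal stock prices: S_uu = 78.4, S_ud = 50.4, S_dd = 32.4
Terminal payoffs (K − S): max(-28.4, 0) = 0, max(-0.4, 0) = 0, max(17.6, 0) = 17.6
Node u (S = 56): continuation = e^(−0.01)·[0.2201·0.0000 + 0.7799·0.0000] = 0.0000; exercise value = 0.0000 ≤ continuation, so V_u = 0.0000
Node d (S = 36): continuation = e^(−0.01)·[0.2201·0.0000 + 0.7799·17.6000] = 13.5897; exercise value = 14.0000 > continuation, so V_d = 14.0000 (exercise)
Node 0 (S = 40): continuation = e^(−0.01)·[0.2201·0.0000 + 0.7799·14.0000] = 10.8100; exercise value = 10.0000 ≤ continuation, so V_0 = 10.8100

$10.81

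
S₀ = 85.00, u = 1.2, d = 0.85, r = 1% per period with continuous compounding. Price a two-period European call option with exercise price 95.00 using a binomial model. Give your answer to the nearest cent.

5.62

Risk-neutral probability p = (e^0.01 − 0.85)/(1.2 − 0.85) = 0.1601/0.3500 = 0.4573
Terminal stock prices: S_uu = 122.4, S_ud = 86.7, S_dd = 61.41
Terminal payoffs (S − K): max(27.4, 0) = 27.4, max(-8.3, 0) = 0, max(-33.59, 0) = 0
Node u (S = 102): V_u = e^(−0.01)·[0.4573·27.4000 + 0.5427·0.0000] = 12.4050
Node d (S = 72.25): V_d = e^(−0.01)·[0.4573·0.0000 + 0.5427·0.0000] = 0.0000
Node 0 (S = 85): V_0 = e^(−0.01)·[0.4573·12.4050 + 0.5427·0.0000] = 5.6162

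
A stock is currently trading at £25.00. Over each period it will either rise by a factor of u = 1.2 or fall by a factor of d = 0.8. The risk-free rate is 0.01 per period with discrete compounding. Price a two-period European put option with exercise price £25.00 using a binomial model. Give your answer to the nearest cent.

Risk-neutral probability p = (1 + 0.01 − 0.8)/(1.2 − 0.8) = 0.2100/0.4000 = 0.5250
Terminal stock prices: S_uu = 36, S_ud = 24, S_dd = 16
Terminal payoffs (K − S): max(-11, 0) = 0, max(1, 0) = 1, max(9, 0) = 9
Node u (S = 30): V_u = 1/1.01·[0.5250·0.0000 + 0.4750·1.0000] = 0.4703
Node d (S = 20): V_d = 1/1.01·[0.5250·1.0000 + 0.4750·9.0000] = 4.7525
Node 0 (S = 25): V_0 = 1/1.01·[0.5250·0.4703 + 0.4750·4.7525] = 2.4795

£2.48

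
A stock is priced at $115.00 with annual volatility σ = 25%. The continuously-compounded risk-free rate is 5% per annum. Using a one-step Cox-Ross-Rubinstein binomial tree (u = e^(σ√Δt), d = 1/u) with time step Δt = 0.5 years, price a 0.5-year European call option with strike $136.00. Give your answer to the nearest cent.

CRR parameters: u = e^(σ√Δt) = e^(0.25·√0.5) = 1.1934, d = 1/u = 0.8380
Per-period rate: rΔt = 0.05·0.5 = 0.025, so R = e^0.025 = 1.0253
Risk-neutral probability p = (e^0.025 − 0.8380)/(1.1934 − 0.8380) = 0.1873/0.3554 = 0.5272
Terminal stock prices: S_u = 137.2, S_d = 96.37
Terminal payoffs (S − K): max(1.237, 0) = 1.237, max(-39.63, 0) = 0
Node 0 (S = 115): V_0 = e^(−0.025)·[0.5272·1.2369 + 0.4728·0.0000] = 0.6359

$0.64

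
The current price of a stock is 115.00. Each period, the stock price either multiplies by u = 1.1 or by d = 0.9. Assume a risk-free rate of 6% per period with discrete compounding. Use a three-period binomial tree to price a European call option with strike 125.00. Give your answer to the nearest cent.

Risk-neutral probability p = (1 + 0.06 − 0.9)/(1.1 − 0.9) = 0.1600/0.2000 = 0.8000
Terminal stock prices: S_uuu = 153.1, S_uud = 125.2, S_udd = 102.5, S_ddd = 83.84
Terminal payoffs (S − K): max(28.07, 0) = 28.07, max(0.235, 0) = 0.235, max(-22.53, 0) = 0, max(-41.16, 0) = 0
Node uu (S = 139.2): V_uu = 1/1.06·[0.8000·28.0650 + 0.2000·0.2350] = 21.2255
Node ud (S = 113.9): V_ud = 1/1.06·[0.8000·0.2350 + 0.2000·0.0000] = 0.1774
Node dd (S = 93.15): V_dd = 1/1.06·[0.8000·0.0000 + 0.2000·0.0000] = 0.0000
Node u (S = 126.5): V_u = 1/1.06·[0.8000·21.2255 + 0.2000·0.1774] = 16.0527
Node d (S = 103.5): V_d = 1/1.06·[0.8000·0.1774 + 0.2000·0.0000] = 0.1339
Node 0 (S = 115): V_0 = 1/1.06·[0.8000·16.0527 + 0.2000·0.1339] = 12.1405

12.14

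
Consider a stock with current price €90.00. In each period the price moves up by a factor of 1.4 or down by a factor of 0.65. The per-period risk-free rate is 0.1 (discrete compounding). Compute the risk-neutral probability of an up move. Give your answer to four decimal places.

p = 0.6000

Risk-neutral probability p = (1 + 0.1 − 0.65)/(1.4 − 0.65) = 0.4500/0.7500 = 0.6000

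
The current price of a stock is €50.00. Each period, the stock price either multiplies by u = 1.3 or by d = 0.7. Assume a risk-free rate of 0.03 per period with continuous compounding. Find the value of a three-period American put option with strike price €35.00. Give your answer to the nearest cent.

Risk-neutral probability p = (e^0.03 − 0.7)/(1.3 − 0.7) = 0.3305/0.6000 = 0.5508
Terminal stock prices: S_uuu = 109.9, S_uud = 59.15, S_udd = 31.85, S_ddd = 17.15
Terminal payoffs (K − S): max(-74.85, 0) = 0, max(-24.15, 0) = 0, max(3.15, 0) = 3.15, max(17.85, 0) = 17.85
Node uu (S = 84.5): continuation = e^(−0.03)·[0.5508·0.0000 + 0.4492·0.0000] = 0.0000; exercise value = 0.0000 ≤ continuation, so V_uu = 0.0000
Node ud (S = 45.5): continuation = e^(−0.03)·[0.5508·0.0000 + 0.4492·3.1500] = 1.3733; exercise value = 0.0000 ≤ continuation, so V_ud = 1.3733
Node dd (S = 24.5): continuation = e^(−0.03)·[0.5508·3.1500 + 0.4492·17.8500] = 9.4656; exercise value = 10.5000 > continuation, so V_dd = 10.5000 (exercise)
Node u (S = 65): continuation = e^(−0.03)·[0.5508·0.0000 + 0.4492·1.3733] = 0.5987; exercise value = 0.0000 ≤ continuation, so V_u = 0.5987
Node d (S = 35): continuation = e^(−0.03)·[0.5508·1.3733 + 0.4492·10.5000] = 5.3116; exercise value = 0.0000 ≤ continuation, so V_d = 5.3116
Node 0 (S = 50): continuation = e^(−0.03)·[0.5508·0.5987 + 0.4492·5.3116] = 2.6357; exercise value = 0.0000 ≤ continuation, so V_0 = 2.6357

€2.64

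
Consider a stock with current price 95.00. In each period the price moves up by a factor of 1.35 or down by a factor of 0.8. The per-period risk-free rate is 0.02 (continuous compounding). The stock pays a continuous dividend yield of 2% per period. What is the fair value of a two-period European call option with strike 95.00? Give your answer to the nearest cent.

13.31

Per-period risk-free factor R = e^0.02 = 1.0202; dividend-adjusted growth = e^(0.02−0.02) = 1.0000.
Risk-neutral probability p = (1.0000 − 0.8)/(1.35 − 0.8) = 0.2000/0.5500 = 0.3636
Terminal stock prices: S_uu = 173.1, S_ud = 102.6, S_dd = 60.8
Terminal payoffs (S − K): max(78.14, 0) = 78.14, max(7.6, 0) = 7.6, max(-34.2, 0) = 0
Node u (S = 128.2): V_u = e^(−0.02)·[0.3636·78.1375 + 0.6364·7.6000] = 32.5916
Node d (S = 76): V_d = e^(−0.02)·[0.3636·7.6000 + 0.6364·0.0000] = 2.7089
Node 0 (S = 95): V_0 = e^(−0.02)·[0.3636·32.5916 + 0.6364·2.7089] = 13.3065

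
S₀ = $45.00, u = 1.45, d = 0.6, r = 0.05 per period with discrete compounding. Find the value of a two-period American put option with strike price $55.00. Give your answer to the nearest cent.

Risk-neutral probability p = (1 + 0.05 − 0.6)/(1.45 − 0.6) = 0.4500/0.8500 = 0.5294
Terminal stock prices: S_uu = 94.61, S_ud = 39.15, S_dd = 16.2
Terminal payoffs (K − S): max(-39.61, 0) = 0, max(15.85, 0) = 15.85, max(38.8, 0) = 38.8
Node u (S = 65.25): continuation = 1/1.05·[0.5294·0.0000 + 0.4706·15.8500] = 7.1036; exercise value = 0.0000 ≤ continuation, so V_u = 7.1036
Node d (S = 27): continuation = 1/1.05·[0.5294·15.8500 + 0.4706·38.8000] = 25.3810; exercise value = 28.0000 > continuation, so V_d = 28.0000 (exercise)
Node 0 (S = 45): continuation = 1/1.05·[0.5294·7.1036 + 0.4706·28.0000] = 16.1307; exercise value = 10.0000 ≤ continuation, so V_0 = 16.1307

$16.13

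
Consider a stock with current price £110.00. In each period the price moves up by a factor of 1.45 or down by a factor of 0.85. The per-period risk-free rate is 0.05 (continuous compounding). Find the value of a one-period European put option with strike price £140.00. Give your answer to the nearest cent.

£29.39

Risk-neutral probability p = (e^0.05 − 0.85)/(1.45 − 0.85) = 0.2013/0.6000 = 0.3355
Terminal stock prices: S_u = 159.5, S_d = 93.5
Terminal payoffs (K − S): max(-19.5, 0) = 0, max(46.5, 0) = 46.5
Node 0 (S = 110): V_0 = e^(−0.05)·[0.3355·0.0000 + 0.6645·46.5000] = 29.3944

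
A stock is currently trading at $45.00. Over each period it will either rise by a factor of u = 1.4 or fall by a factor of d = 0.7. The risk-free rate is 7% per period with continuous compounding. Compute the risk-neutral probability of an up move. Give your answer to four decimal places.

p = 0.5322

Risk-neutral probability p = (e^0.07 − 0.7)/(1.4 − 0.7) = 0.3725/0.7000 = 0.5322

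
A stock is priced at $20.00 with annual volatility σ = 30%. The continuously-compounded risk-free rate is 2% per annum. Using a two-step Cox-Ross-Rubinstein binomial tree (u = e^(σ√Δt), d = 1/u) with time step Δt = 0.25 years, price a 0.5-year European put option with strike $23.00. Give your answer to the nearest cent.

$3.68

CRR parameters: u = e^(σ√Δt) = e^(0.3·√0.25) = 1.1618, d = 1/u = 0.8607
Per-period rate: rΔt = 0.02·0.25 = 0.005, so R = e^0.005 = 1.0050
Risk-neutral probability p = (e^0.005 − 0.8607)/(1.1618 − 0.8607) = 0.1443/0.3011 = 0.4792
Terminal stock prices: S_uu = 27, S_ud = 20, S_dd = 14.82
Terminal payoffs (K − S): max(-3.997, 0) = 0, max(3, 0) = 3, max(8.184, 0) = 8.184
Node u (S = 23.24): V_u = e^(−0.005)·[0.4792·0.0000 + 0.5208·3.0000] = 1.5546
Node d (S = 17.21): V_d = e^(−0.005)·[0.4792·3.0000 + 0.5208·8.1836] = 5.6711
Node 0 (S = 20): V_0 = e^(−0.005)·[0.4792·1.5546 + 0.5208·5.6711] = 3.6800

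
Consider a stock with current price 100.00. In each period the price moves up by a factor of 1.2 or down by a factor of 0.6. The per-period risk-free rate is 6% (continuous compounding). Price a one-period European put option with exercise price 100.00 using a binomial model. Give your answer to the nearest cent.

Risk-neutral probability p = (e^0.06 − 0.6)/(1.2 − 0.6) = 0.4618/0.6000 = 0.7697
Terminal stock prices: S_u = 120, S_d = 60
Terminal payoffs (K − S): max(-20, 0) = 0, max(40, 0) = 40
Node 0 (S = 100): V_0 = e^(−0.06)·[0.7697·0.0000 + 0.2303·40.0000] = 8.6745

8.67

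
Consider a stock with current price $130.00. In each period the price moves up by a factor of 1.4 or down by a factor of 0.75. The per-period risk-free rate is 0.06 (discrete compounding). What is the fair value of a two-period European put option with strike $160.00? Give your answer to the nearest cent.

Risk-neutral probability p = (1 + 0.06 − 0.75)/(1.4 − 0.75) = 0.3100/0.6500 = 0.4769
Terminal stock prices: S_uu = 254.8, S_ud = 136.5, S_dd = 73.12
Terminal payoffs (K − S): max(-94.8, 0) = 0, max(23.5, 0) = 23.5, max(86.88, 0) = 86.88
Node u (S = 182): V_u = 1/1.06·[0.4769·0.0000 + 0.5231·23.5000] = 11.5965
Node d (S = 97.5): V_d = 1/1.06·[0.4769·23.5000 + 0.5231·86.8750] = 53.4434
Node 0 (S = 130): V_0 = 1/1.06·[0.4769·11.5965 + 0.5231·53.4434] = 31.5902

$31.59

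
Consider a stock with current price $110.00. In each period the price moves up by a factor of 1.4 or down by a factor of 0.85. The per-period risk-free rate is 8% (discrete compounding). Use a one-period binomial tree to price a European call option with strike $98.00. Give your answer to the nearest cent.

Risk-neutral probability p = (1 + 0.08 − 0.85)/(1.4 − 0.85) = 0.2300/0.5500 = 0.4182
Terminal stock prices: S_u = 154, S_d = 93.5
Terminal payoffs (S − K): max(56, 0) = 56, max(-4.5, 0) = 0
Node 0 (S = 110): V_0 = 1/1.08·[0.4182·56.0000 + 0.5818·0.0000] = 21.6835

$21.68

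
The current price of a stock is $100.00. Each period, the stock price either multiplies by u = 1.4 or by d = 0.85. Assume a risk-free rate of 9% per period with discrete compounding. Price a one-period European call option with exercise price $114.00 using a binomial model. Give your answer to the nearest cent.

Risk-neutral probability p = (1 + 0.09 − 0.85)/(1.4 − 0.85) = 0.2400/0.5500 = 0.4364
Terminal stock prices: S_u = 140, S_d = 85
Terminal payoffs (S − K): max(26, 0) = 26, max(-29, 0) = 0
Node 0 (S = 100): V_0 = 1/1.09·[0.4364·26.0000 + 0.5636·0.0000] = 10.4087

$10.41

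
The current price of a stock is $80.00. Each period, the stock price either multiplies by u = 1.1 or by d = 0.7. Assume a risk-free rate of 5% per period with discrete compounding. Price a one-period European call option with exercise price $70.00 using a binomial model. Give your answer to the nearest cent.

$15.00

Risk-neutral probability p = (1 + 0.05 − 0.7)/(1.1 − 0.7) = 0.3500/0.4000 = 0.8750
Terminal stock prices: S_u = 88, S_d = 56
Terminal payoffs (S − K): max(18, 0) = 18, max(-14, 0) = 0
Node 0 (S = 80): V_0 = 1/1.05·[0.8750·18.0000 + 0.1250·0.0000] = 15.0000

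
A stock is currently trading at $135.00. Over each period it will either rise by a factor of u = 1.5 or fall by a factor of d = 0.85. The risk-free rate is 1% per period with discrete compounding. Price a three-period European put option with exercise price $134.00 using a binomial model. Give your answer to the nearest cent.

Risk-neutral probability p = (1 + 0.01 − 0.85)/(1.5 − 0.85) = 0.1600/0.6500 = 0.2462
Terminal stock prices: S_uuu = 455.6, S_uud = 258.2, S_udd = 146.3, S_ddd = 82.91
Terminal payoffs (K − S): max(-321.6, 0) = 0, max(-124.2, 0) = 0, max(-12.31, 0) = 0, max(51.09, 0) = 51.09
Node uu (S = 303.8): V_uu = 1/1.01·[0.2462·0.0000 + 0.7538·0.0000] = 0.0000
Node ud (S = 172.1): V_ud = 1/1.01·[0.2462·0.0000 + 0.7538·0.0000] = 0.0000
Node dd (S = 97.54): V_dd = 1/1.01·[0.2462·0.0000 + 0.7538·51.0931] = 38.1350
Node u (S = 202.5): V_u = 1/1.01·[0.2462·0.0000 + 0.7538·0.0000] = 0.0000
Node d (S = 114.8): V_d = 1/1.01·[0.2462·0.0000 + 0.7538·38.1350] = 28.4633
Node 0 (S = 135): V_0 = 1/1.01·[0.2462·0.0000 + 0.7538·28.4633] = 21.2445

$21.24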